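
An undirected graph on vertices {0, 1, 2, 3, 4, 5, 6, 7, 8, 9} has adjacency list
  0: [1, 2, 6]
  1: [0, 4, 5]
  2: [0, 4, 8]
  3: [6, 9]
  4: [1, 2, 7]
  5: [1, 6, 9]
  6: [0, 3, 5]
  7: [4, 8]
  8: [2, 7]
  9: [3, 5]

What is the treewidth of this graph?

2

A width-2 tree decomposition is:
Bags: B1 = {3, 5, 9}  B2 = {3, 5, 6}  B3 = {1, 5, 6}  B4 = {0, 1, 6}  B5 = {0, 1, 4}  B6 = {0, 2, 4}  B7 = {2, 4, 7}  B8 = {2, 7, 8}
Tree: B1–B2, B2–B3, B3–B4, B4–B5, B5–B6, B6–B7, B7–B8
Every bag has size at most 3, so the width is 3 − 1 = 2 and tw(G) ≤ 2. The edges 9–3–6–5–9 form a cycle, so G is not a tree and its treewidth is at least 2. Combining the bounds, tw(G) = 2.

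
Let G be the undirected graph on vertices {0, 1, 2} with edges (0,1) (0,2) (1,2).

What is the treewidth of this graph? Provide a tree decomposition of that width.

Treewidth 2.
One such decomposition:
Bags: B1 = {0, 1, 2}
Tree: (single bag)

With just one bag of size 3, the width is 3 − 1 = 2, so tw(G) ≤ 2. Conversely, {0, 1, 2} is a clique of size 3, and the vertices of any clique must share a bag in every tree decomposition; so some bag has ≥ 3 vertices and tw(G) ≥ 2. Therefore the treewidth is 2.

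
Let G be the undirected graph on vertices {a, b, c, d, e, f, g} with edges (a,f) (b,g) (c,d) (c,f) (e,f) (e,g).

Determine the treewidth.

1

A width-1 tree decomposition is:
Bags: B1 = {c, d}  B2 = {c, f}  B3 = {e, f}  B4 = {a, f}  B5 = {e, g}  B6 = {b, g}
Tree: B1–B2, B2–B3, B2–B4, B3–B5, B5–B6
The largest bag has 2 vertices, giving width 1; this decomposition certifies tw(G) ≤ 1. Any graph with an edge has treewidth ≥ 1, and G has the edge c–d. The upper and lower bounds meet at 1, so that is the treewidth.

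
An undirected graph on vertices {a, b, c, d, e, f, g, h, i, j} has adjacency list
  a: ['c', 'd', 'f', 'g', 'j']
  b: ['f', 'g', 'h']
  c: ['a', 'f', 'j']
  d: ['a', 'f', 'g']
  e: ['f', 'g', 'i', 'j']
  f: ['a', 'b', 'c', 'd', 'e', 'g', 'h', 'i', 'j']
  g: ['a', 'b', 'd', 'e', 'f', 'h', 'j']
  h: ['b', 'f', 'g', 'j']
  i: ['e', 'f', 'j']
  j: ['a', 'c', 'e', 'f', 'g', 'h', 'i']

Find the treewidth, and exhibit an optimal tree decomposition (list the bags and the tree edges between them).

Treewidth 3.
One optimal decomposition is:
Bags: B1 = {a, c, f, j}  B2 = {a, f, g, j}  B3 = {e, f, g, j}  B4 = {f, g, h, j}  B5 = {e, f, i, j}  B6 = {a, d, f, g}  B7 = {b, f, g, h}
Tree: B1–B2, B2–B3, B3–B4, B3–B5, B2–B6, B4–B7

Each bag holds 4 vertices, so the decomposition has width 3, which upper-bounds the treewidth. Conversely, {a, d, f, g} is a clique of size 4, and the vertices of any clique must share a bag in every tree decomposition; so some bag has ≥ 4 vertices and tw(G) ≥ 3. Therefore the treewidth is 3.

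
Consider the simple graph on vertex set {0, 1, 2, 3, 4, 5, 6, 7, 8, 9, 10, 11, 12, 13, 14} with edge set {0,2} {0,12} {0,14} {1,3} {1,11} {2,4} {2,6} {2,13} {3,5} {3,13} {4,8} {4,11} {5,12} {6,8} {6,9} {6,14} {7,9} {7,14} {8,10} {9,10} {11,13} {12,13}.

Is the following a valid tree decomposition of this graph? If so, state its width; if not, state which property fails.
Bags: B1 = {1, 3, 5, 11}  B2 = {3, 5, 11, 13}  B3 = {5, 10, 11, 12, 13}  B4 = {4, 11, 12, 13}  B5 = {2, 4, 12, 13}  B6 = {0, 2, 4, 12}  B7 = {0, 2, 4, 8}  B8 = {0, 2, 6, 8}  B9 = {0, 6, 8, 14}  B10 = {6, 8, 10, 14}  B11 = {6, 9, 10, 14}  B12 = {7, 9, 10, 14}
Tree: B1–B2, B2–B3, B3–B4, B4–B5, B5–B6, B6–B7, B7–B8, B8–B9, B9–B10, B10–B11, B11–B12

No — bags containing vertex 10 are not connected in the tree.

A tree decomposition must satisfy three properties: every vertex lies in some bag; for every edge, both endpoints lie together in some bag; and for every vertex, the bags containing it form a connected subtree. Here bags containing vertex 10 are not connected in the tree, so the decomposition is invalid.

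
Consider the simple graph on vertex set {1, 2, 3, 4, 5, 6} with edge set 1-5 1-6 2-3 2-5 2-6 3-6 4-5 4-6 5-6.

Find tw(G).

A width-2 tree decomposition is:
Bags: B1 = {1, 5, 6}  B2 = {2, 5, 6}  B3 = {2, 3, 6}  B4 = {4, 5, 6}
Tree: B1–B2, B2–B3, B2–B4
The largest bag has 3 vertices, giving width 2; this decomposition certifies tw(G) ≤ 2. On the other hand G contains the 3-clique {2, 3, 6}. A clique must lie in a single bag of any decomposition, so no decomposition can have width below 2. Combining the bounds, tw(G) = 2.

2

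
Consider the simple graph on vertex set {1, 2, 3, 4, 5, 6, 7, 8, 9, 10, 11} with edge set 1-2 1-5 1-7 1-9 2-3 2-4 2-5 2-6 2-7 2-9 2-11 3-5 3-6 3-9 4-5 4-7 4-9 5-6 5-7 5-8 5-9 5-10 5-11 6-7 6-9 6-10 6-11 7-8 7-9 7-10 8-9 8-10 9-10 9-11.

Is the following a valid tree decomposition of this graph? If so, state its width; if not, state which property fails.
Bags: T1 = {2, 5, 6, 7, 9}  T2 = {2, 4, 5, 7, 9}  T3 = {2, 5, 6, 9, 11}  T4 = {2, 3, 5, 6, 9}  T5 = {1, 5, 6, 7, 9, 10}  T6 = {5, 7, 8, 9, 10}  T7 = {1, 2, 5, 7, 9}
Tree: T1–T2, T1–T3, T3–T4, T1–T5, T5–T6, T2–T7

No — bags containing vertex 1 are not connected in the tree.

A tree decomposition must satisfy three properties: every vertex lies in some bag; for every edge, both endpoints lie together in some bag; and for every vertex, the bags containing it form a connected subtree. Here bags containing vertex 1 are not connected in the tree, so the decomposition is invalid.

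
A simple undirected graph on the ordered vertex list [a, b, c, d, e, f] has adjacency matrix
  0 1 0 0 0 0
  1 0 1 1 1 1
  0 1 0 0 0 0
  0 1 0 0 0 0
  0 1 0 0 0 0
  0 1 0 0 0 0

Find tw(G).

A width-1 tree decomposition is:
Bags: B1 = {b, d}  B2 = {a, b}  B3 = {b, c}  B4 = {b, f}  B5 = {b, e}
Tree: B1–B2, B2–B3, B1–B4, B3–B5
Every bag has size at most 2, so the width is 2 − 1 = 1 and tw(G) ≤ 1. G has an edge, so its treewidth is at least 1. Combining the bounds, tw(G) = 1.

1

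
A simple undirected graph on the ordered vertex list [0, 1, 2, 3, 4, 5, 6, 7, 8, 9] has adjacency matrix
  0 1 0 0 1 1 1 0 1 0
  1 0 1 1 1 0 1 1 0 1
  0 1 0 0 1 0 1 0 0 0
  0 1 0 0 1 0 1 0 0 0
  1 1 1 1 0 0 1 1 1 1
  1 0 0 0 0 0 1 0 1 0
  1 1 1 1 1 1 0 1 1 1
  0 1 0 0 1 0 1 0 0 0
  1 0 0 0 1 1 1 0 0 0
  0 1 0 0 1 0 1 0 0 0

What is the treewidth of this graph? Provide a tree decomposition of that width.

The largest bag has 4 vertices, giving width 3; this decomposition certifies tw(G) ≤ 3. On the other hand G contains the 4-clique {0, 4, 6, 8}. A clique must lie in a single bag of any decomposition, so no decomposition can have width below 3. Therefore the treewidth is 3.

Treewidth 3.
One such decomposition:
Bags: B1 = {1, 4, 6, 7}  B2 = {1, 4, 6, 9}  B3 = {0, 1, 4, 6}  B4 = {1, 2, 4, 6}  B5 = {0, 4, 6, 8}  B6 = {1, 3, 4, 6}  B7 = {0, 5, 6, 8}
Tree: B1–B2, B1–B3, B3–B4, B3–B5, B3–B6, B5–B7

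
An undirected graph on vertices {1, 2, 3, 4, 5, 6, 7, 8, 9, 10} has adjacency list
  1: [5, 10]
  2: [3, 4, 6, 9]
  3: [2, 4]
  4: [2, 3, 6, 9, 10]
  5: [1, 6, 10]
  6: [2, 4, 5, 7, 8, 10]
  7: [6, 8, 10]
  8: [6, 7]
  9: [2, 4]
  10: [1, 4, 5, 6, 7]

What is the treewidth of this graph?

2

A width-2 tree decomposition is:
Bags: B1 = {5, 6, 10}  B2 = {6, 7, 10}  B3 = {4, 6, 10}  B4 = {6, 7, 8}  B5 = {2, 4, 6}  B6 = {2, 3, 4}  B7 = {1, 5, 10}  B8 = {2, 4, 9}
Tree: B1–B2, B1–B3, B2–B4, B3–B5, B5–B6, B1–B7, B6–B8
The largest bag has 3 vertices, giving width 2; this decomposition certifies tw(G) ≤ 2. For the lower bound, the 3 vertices {1, 5, 10} are pairwise adjacent, and any tree decomposition puts a clique entirely inside one bag — forcing width ≥ 2. Hence tw(G) = 2 exactly.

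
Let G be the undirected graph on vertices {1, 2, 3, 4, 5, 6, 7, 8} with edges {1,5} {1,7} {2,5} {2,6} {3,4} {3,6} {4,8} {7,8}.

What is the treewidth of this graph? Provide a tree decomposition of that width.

Treewidth 2.
Bags: B1 = {2, 5, 6}  B2 = {3, 5, 6}  B3 = {3, 4, 5}  B4 = {4, 5, 8}  B5 = {5, 7, 8}  B6 = {1, 5, 7}
Tree: B1–B2, B2–B3, B3–B4, B4–B5, B5–B6

Every bag has size at most 3, so the width is 3 − 1 = 2 and tw(G) ≤ 2. For the lower bound, G contains the cycle 5–2–6–3–4–8–7–1–5, so G is not a forest; only forests have treewidth ≤ 1, hence tw(G) ≥ 2. Hence tw(G) = 2 exactly.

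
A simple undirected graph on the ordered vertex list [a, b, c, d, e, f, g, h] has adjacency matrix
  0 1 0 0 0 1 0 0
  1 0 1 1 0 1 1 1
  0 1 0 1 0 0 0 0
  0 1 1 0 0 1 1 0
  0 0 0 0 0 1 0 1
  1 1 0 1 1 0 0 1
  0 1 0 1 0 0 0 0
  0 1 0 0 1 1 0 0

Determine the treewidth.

2

A width-2 tree decomposition is:
Bags: B1 = {b, f, h}  B2 = {b, d, f}  B3 = {b, d, g}  B4 = {e, f, h}  B5 = {b, c, d}  B6 = {a, b, f}
Tree: B1–B2, B2–B3, B1–B4, B2–B5, B1–B6
Every bag has size at most 3, so the width is 3 − 1 = 2 and tw(G) ≤ 2. Conversely, {e, f, h} is a clique of size 3, and the vertices of any clique must share a bag in every tree decomposition; so some bag has ≥ 3 vertices and tw(G) ≥ 2. Combining the bounds, tw(G) = 2.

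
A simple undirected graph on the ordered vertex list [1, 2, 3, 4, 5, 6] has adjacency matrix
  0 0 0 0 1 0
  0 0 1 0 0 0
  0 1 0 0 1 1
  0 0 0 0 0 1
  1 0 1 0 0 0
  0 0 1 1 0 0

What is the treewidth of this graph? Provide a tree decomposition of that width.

The largest bag has 2 vertices, giving width 1; this decomposition certifies tw(G) ≤ 1. Any graph with an edge has treewidth ≥ 1, and G has the edge 3–6. Therefore the treewidth is 1.

Treewidth 1.
One such decomposition:
Bags: B1 = {3, 6}  B2 = {2, 3}  B3 = {3, 5}  B4 = {4, 6}  B5 = {1, 5}
Tree: B1–B2, B1–B3, B1–B4, B3–B5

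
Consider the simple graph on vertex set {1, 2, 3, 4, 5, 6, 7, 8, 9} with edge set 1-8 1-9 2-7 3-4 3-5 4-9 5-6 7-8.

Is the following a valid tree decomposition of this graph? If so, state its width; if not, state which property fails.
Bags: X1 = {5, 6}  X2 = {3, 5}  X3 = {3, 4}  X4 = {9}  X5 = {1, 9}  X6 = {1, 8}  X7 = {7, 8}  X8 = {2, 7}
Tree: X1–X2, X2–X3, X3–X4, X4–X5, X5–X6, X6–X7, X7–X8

No — edge (4,9) lies in no bag.

A tree decomposition must satisfy three properties: every vertex lies in some bag; for every edge, both endpoints lie together in some bag; and for every vertex, the bags containing it form a connected subtree. Here edge (4,9) lies in no bag, so the decomposition is invalid.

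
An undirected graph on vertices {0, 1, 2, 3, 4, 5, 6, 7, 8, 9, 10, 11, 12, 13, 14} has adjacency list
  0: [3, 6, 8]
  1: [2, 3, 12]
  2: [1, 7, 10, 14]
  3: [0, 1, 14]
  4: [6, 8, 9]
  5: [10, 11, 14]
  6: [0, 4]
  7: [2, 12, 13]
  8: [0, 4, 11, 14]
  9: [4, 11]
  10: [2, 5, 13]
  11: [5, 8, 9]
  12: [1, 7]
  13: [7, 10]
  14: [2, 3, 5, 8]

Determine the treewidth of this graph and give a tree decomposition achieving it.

Treewidth 3.
Bags: B1 = {7, 10, 12, 13}  B2 = {2, 7, 10, 12}  B3 = {1, 2, 10, 12}  B4 = {1, 2, 5, 10}  B5 = {1, 2, 5, 14}  B6 = {1, 3, 5, 14}  B7 = {3, 5, 11, 14}  B8 = {3, 8, 11, 14}  B9 = {0, 3, 8, 11}  B10 = {0, 8, 9, 11}  B11 = {0, 4, 8, 9}  B12 = {0, 4, 6, 9}
Tree: B1–B2, B2–B3, B3–B4, B4–B5, B5–B6, B6–B7, B7–B8, B8–B9, B9–B10, B10–B11, B11–B12

Each bag holds 4 vertices, so the decomposition has width 3, which upper-bounds the treewidth. For the lower bound: the 4 vertex sets {7,12,13}, {10}, {2}, {1,3,5,14} are disjoint, each induces a connected subgraph, and every pair is joined by at least one edge of G. Contracting each set to a single vertex therefore yields K_{4} as a minor, and since treewidth is minor-monotone, tw(G) ≥ tw(K_{4}) = 3. Hence tw(G) = 3 exactly.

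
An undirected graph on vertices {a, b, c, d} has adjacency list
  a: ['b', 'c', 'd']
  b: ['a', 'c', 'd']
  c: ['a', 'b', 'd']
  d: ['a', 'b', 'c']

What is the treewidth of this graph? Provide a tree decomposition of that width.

A single bag containing all 4 vertices is trivially a valid decomposition of width 3. On the other hand G contains the 4-clique {a, b, c, d}. A clique must lie in a single bag of any decomposition, so no decomposition can have width below 3. Therefore the treewidth is 3.

Treewidth 3.
One optimal decomposition is:
Bags: B1 = {a, b, c, d}
Tree: (single bag)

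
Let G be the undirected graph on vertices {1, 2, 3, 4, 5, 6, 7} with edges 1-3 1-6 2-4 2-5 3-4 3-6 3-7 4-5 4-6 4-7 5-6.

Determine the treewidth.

A width-2 tree decomposition is:
Bags: B1 = {4, 5, 6}  B2 = {3, 4, 6}  B3 = {3, 4, 7}  B4 = {1, 3, 6}  B5 = {2, 4, 5}
Tree: B1–B2, B2–B3, B2–B4, B1–B5
The largest bag has 3 vertices, giving width 2; this decomposition certifies tw(G) ≤ 2. Conversely, {1, 3, 6} is a clique of size 3, and the vertices of any clique must share a bag in every tree decomposition; so some bag has ≥ 3 vertices and tw(G) ≥ 2. Therefore the treewidth is 2.

2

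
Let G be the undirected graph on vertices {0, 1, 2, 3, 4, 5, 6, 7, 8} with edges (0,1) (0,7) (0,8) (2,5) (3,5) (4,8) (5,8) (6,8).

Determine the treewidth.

1

A width-1 tree decomposition is:
Bags: B1 = {5, 8}  B2 = {0, 8}  B3 = {3, 5}  B4 = {0, 1}  B5 = {2, 5}  B6 = {4, 8}  B7 = {6, 8}  B8 = {0, 7}
Tree: B1–B2, B1–B3, B2–B4, B1–B5, B2–B6, B1–B7, B2–B8
The largest bag has 2 vertices, giving width 1; this decomposition certifies tw(G) ≤ 1. Any graph with an edge has treewidth ≥ 1, and G has the edge 8–5. Combining the bounds, tw(G) = 1.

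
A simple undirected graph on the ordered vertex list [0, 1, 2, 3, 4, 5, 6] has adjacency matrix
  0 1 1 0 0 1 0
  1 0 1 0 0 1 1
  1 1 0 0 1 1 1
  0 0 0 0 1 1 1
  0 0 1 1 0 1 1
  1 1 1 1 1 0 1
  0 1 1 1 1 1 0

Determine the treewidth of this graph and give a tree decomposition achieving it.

Treewidth 3.
One optimal decomposition is:
Bags: B1 = {1, 2, 5, 6}  B2 = {2, 4, 5, 6}  B3 = {3, 4, 5, 6}  B4 = {0, 1, 2, 5}
Tree: B1–B2, B2–B3, B1–B4

Every bag has size at most 4, so the width is 4 − 1 = 3 and tw(G) ≤ 3. For the lower bound, the 4 vertices {0, 1, 2, 5} are pairwise adjacent, and any tree decomposition puts a clique entirely inside one bag — forcing width ≥ 3. Hence tw(G) = 3 exactly.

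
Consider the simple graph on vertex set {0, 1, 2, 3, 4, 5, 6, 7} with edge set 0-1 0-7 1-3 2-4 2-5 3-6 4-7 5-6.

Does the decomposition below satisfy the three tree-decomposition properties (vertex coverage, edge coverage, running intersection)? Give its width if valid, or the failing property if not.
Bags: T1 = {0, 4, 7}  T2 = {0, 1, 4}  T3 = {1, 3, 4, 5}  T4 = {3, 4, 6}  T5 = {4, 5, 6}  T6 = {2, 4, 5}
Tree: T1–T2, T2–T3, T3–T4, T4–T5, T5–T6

A tree decomposition must satisfy three properties: every vertex lies in some bag; for every edge, both endpoints lie together in some bag; and for every vertex, the bags containing it form a connected subtree. Here bags containing vertex 5 are not connected in the tree, so the decomposition is invalid.

No — bags containing vertex 5 are not connected in the tree.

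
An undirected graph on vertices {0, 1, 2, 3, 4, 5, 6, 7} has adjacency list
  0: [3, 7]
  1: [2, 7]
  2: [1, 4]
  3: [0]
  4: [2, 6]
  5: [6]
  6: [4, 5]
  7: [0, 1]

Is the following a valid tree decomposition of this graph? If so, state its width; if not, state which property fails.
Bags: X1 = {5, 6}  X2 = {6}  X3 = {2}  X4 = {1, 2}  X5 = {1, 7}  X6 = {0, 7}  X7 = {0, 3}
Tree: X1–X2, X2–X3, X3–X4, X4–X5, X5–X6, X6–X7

No — vertex 4 appears in no bag.

A tree decomposition must satisfy three properties: every vertex lies in some bag; for every edge, both endpoints lie together in some bag; and for every vertex, the bags containing it form a connected subtree. Here vertex 4 appears in no bag, so the decomposition is invalid.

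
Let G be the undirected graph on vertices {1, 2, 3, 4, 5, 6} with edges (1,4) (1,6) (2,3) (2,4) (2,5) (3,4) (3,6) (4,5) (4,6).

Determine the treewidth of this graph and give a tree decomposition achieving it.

The largest bag has 3 vertices, giving width 2; this decomposition certifies tw(G) ≤ 2. On the other hand G contains the 3-clique {1, 4, 6}. A clique must lie in a single bag of any decomposition, so no decomposition can have width below 2. Combining the bounds, tw(G) = 2.

Treewidth 2.
One optimal decomposition is:
Bags: B1 = {3, 4, 6}  B2 = {1, 4, 6}  B3 = {2, 3, 4}  B4 = {2, 4, 5}
Tree: B1–B2, B1–B3, B3–B4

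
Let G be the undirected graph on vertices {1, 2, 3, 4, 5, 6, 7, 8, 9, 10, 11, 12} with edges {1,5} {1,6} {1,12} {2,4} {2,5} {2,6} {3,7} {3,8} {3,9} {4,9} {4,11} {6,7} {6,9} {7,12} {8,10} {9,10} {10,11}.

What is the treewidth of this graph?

3

A width-3 tree decomposition is:
Bags: B1 = {1, 5, 7, 12}  B2 = {1, 5, 6, 7}  B3 = {2, 5, 6, 7}  B4 = {2, 3, 6, 7}  B5 = {2, 3, 6, 9}  B6 = {2, 3, 4, 9}  B7 = {3, 4, 8, 9}  B8 = {4, 8, 9, 10}  B9 = {4, 8, 10, 11}
Tree: B1–B2, B2–B3, B3–B4, B4–B5, B5–B6, B6–B7, B7–B8, B8–B9
Every bag has size at most 4, so the width is 4 − 1 = 3 and tw(G) ≤ 3. For the lower bound: the 4 vertex sets {1,5,12}, {7}, {6}, {2,3,4,9} are disjoint, each induces a connected subgraph, and every pair is joined by at least one edge of G. Contracting each set to a single vertex therefore yields K_{4} as a minor, and since treewidth is minor-monotone, tw(G) ≥ tw(K_{4}) = 3. Combining the bounds, tw(G) = 3.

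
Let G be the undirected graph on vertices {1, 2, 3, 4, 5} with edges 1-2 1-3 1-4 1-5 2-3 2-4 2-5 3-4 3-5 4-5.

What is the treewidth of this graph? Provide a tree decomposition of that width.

Treewidth 4.
One such decomposition:
Bags: B1 = {1, 2, 3, 4, 5}
Tree: (single bag)

With just one bag of size 5, the width is 5 − 1 = 4, so tw(G) ≤ 4. On the other hand G contains the 5-clique {1, 2, 3, 4, 5}. A clique must lie in a single bag of any decomposition, so no decomposition can have width below 4. Therefore the treewidth is 4.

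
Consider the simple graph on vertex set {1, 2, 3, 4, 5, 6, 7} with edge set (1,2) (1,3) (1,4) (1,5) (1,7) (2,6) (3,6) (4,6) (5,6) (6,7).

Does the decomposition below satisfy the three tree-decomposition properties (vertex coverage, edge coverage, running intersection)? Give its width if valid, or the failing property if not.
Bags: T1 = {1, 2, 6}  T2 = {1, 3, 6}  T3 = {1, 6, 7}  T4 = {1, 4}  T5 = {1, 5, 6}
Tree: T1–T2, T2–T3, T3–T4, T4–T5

No — edge (6,4) lies in no bag.

A tree decomposition must satisfy three properties: every vertex lies in some bag; for every edge, both endpoints lie together in some bag; and for every vertex, the bags containing it form a connected subtree. Here edge (6,4) lies in no bag, so the decomposition is invalid.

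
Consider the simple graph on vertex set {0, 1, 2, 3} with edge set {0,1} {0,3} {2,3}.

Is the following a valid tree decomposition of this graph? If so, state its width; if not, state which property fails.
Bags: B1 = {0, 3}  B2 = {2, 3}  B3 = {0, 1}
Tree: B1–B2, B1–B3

Yes; width 1.

Checking the three conditions: (i) the bags cover all of {0, 1, 2, 3}; (ii) for each edge, some bag contains both endpoints; (iii) the bags containing any fixed vertex form a subtree. All hold, so the decomposition is valid with width 2 − 1 = 1.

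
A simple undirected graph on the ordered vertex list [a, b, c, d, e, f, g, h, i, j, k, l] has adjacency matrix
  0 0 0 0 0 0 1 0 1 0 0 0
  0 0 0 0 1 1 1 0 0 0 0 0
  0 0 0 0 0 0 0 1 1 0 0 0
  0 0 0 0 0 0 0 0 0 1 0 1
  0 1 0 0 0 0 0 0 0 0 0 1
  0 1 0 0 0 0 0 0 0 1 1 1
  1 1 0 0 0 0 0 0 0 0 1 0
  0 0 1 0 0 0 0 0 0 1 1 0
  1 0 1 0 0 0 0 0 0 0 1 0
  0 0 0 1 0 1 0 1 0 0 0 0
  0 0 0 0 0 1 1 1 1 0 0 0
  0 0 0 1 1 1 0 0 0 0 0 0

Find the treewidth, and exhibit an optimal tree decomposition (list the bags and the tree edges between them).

Treewidth 3.
One optimal decomposition is:
Bags: B1 = {a, c, g, i}  B2 = {c, g, i, k}  B3 = {c, g, h, k}  B4 = {b, g, h, k}  B5 = {b, f, h, k}  B6 = {b, f, h, j}  B7 = {b, e, f, j}  B8 = {e, f, j, l}  B9 = {d, e, j, l}
Tree: B1–B2, B2–B3, B3–B4, B4–B5, B5–B6, B6–B7, B7–B8, B8–B9

The largest bag has 4 vertices, giving width 3; this decomposition certifies tw(G) ≤ 3. For the lower bound: the 4 vertex sets {a,c,i}, {g}, {k}, {b,f,h,j} are disjoint, each induces a connected subgraph, and every pair is joined by at least one edge of G. Contracting each set to a single vertex therefore yields K_{4} as a minor, and since treewidth is minor-monotone, tw(G) ≥ tw(K_{4}) = 3. Therefore the treewidth is 3.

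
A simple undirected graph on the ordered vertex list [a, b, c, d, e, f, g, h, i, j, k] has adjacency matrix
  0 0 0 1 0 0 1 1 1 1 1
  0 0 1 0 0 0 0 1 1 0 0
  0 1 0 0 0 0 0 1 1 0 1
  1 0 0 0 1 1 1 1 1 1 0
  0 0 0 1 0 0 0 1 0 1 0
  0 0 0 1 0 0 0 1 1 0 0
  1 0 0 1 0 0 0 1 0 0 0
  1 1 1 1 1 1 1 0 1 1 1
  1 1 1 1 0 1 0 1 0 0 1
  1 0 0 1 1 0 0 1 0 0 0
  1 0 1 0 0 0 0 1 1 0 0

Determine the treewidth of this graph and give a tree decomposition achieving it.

The largest bag has 4 vertices, giving width 3; this decomposition certifies tw(G) ≤ 3. On the other hand G contains the 4-clique {a, d, g, h}. A clique must lie in a single bag of any decomposition, so no decomposition can have width below 3. Therefore the treewidth is 3.

Treewidth 3.
One optimal decomposition is:
Bags: B1 = {a, h, i, k}  B2 = {a, d, h, i}  B3 = {a, d, g, h}  B4 = {a, d, h, j}  B5 = {d, f, h, i}  B6 = {c, h, i, k}  B7 = {b, c, h, i}  B8 = {d, e, h, j}
Tree: B1–B2, B2–B3, B3–B4, B2–B5, B1–B6, B6–B7, B4–B8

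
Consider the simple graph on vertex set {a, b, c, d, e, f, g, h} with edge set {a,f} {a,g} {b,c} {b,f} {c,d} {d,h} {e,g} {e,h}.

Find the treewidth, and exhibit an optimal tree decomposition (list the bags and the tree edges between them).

The largest bag has 3 vertices, giving width 2; this decomposition certifies tw(G) ≤ 2. Since e–g–a–f–b–c–d–h–e is a cycle in G, G is not acyclic. Forests are exactly the graphs of treewidth ≤ 1, so tw(G) ≥ 2. Therefore the treewidth is 2.

Treewidth 2.
One optimal decomposition is:
Bags: B1 = {a, e, g}  B2 = {a, e, f}  B3 = {b, e, f}  B4 = {b, c, e}  B5 = {c, d, e}  B6 = {d, e, h}
Tree: B1–B2, B2–B3, B3–B4, B4–B5, B5–B6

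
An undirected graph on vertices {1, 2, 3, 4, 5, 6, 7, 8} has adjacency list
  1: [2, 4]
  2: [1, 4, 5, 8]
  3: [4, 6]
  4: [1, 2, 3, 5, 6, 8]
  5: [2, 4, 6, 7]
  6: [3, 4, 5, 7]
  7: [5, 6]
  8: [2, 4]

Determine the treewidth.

2

A width-2 tree decomposition is:
Bags: B1 = {4, 5, 6}  B2 = {2, 4, 5}  B3 = {3, 4, 6}  B4 = {5, 6, 7}  B5 = {2, 4, 8}  B6 = {1, 2, 4}
Tree: B1–B2, B1–B3, B1–B4, B2–B5, B5–B6
The largest bag has 3 vertices, giving width 2; this decomposition certifies tw(G) ≤ 2. For the lower bound, the 3 vertices {2, 4, 8} are pairwise adjacent, and any tree decomposition puts a clique entirely inside one bag — forcing width ≥ 2. Combining the bounds, tw(G) = 2.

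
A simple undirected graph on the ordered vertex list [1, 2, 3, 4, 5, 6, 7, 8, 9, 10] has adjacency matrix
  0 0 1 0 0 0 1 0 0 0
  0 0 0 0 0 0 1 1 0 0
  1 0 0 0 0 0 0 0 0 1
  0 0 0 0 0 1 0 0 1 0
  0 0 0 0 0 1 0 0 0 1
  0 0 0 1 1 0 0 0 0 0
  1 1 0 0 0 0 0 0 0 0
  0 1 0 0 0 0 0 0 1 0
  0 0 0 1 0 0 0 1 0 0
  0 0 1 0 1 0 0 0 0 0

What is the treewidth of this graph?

2

A width-2 tree decomposition is:
Bags: B1 = {1, 3, 7}  B2 = {2, 3, 7}  B3 = {2, 3, 8}  B4 = {3, 8, 9}  B5 = {3, 4, 9}  B6 = {3, 4, 6}  B7 = {3, 5, 6}  B8 = {3, 5, 10}
Tree: B1–B2, B2–B3, B3–B4, B4–B5, B5–B6, B6–B7, B7–B8
Each bag holds 3 vertices, so the decomposition has width 2, which upper-bounds the treewidth. The edges 3–1–7–2–8–9–4–6–5–10–3 form a cycle, so G is not a tree and its treewidth is at least 2. The upper and lower bounds meet at 2, so that is the treewidth.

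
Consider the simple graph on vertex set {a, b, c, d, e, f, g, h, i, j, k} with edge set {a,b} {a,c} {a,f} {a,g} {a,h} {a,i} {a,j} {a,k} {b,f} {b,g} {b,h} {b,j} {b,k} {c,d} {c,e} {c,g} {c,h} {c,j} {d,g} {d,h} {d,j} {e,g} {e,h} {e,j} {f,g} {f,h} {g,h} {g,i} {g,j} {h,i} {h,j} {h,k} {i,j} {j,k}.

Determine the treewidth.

4

A width-4 tree decomposition is:
Bags: B1 = {a, c, g, h, j}  B2 = {c, e, g, h, j}  B3 = {a, b, g, h, j}  B4 = {a, b, f, g, h}  B5 = {a, b, h, j, k}  B6 = {c, d, g, h, j}  B7 = {a, g, h, i, j}
Tree: B1–B2, B1–B3, B3–B4, B3–B5, B1–B6, B3–B7
The largest bag has 5 vertices, giving width 4; this decomposition certifies tw(G) ≤ 4. For the lower bound, the 5 vertices {c, d, g, h, j} are pairwise adjacent, and any tree decomposition puts a clique entirely inside one bag — forcing width ≥ 4. Therefore the treewidth is 4.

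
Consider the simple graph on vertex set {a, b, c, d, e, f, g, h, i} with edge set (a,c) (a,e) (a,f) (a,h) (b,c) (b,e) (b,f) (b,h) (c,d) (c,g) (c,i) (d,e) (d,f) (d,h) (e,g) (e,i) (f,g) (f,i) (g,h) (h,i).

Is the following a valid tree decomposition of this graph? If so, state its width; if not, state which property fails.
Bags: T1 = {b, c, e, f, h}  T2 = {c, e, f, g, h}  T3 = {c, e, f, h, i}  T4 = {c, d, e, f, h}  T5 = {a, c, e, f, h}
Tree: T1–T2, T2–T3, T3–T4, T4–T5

Vertex coverage: the bags together contain {a, b, c, d, e, f, g, h, i}, the full vertex set. Edge coverage: each edge of G has both endpoints in at least one bag. Running intersection: for every vertex, the bags containing it form a connected subtree. All three properties hold, so this is a valid tree decomposition of width max|bag| − 1 = 4, and hence tw(G) ≤ 4.

Yes; width 4.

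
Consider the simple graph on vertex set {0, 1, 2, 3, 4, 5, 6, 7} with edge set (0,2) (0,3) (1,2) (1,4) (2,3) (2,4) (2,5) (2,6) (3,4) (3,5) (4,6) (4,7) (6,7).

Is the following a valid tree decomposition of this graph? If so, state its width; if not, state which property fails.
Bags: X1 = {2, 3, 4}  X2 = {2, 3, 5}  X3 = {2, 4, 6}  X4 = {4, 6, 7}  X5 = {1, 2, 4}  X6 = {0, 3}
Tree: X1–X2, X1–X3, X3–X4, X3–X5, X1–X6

A tree decomposition must satisfy three properties: every vertex lies in some bag; for every edge, both endpoints lie together in some bag; and for every vertex, the bags containing it form a connected subtree. Here edge (2,0) lies in no bag, so the decomposition is invalid.

No — edge (2,0) lies in no bag.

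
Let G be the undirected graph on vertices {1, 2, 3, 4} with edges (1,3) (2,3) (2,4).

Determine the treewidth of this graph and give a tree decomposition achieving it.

The largest bag has 2 vertices, giving width 1; this decomposition certifies tw(G) ≤ 1. Since G has at least one edge (e.g. 4–2), it is not an edgeless graph, so tw(G) ≥ 1. Therefore the treewidth is 1.

Treewidth 1.
Bags: B1 = {2, 4}  B2 = {2, 3}  B3 = {1, 3}
Tree: B1–B2, B2–B3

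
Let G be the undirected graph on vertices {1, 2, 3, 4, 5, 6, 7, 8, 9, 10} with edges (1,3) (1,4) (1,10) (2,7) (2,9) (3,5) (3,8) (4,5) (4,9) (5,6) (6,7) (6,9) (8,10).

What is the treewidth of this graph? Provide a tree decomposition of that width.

Every bag has size at most 3, so the width is 3 − 1 = 2 and tw(G) ≤ 2. Since 7–2–9–6–7 is a cycle in G, G is not acyclic. Forests are exactly the graphs of treewidth ≤ 1, so tw(G) ≥ 2. Hence tw(G) = 2 exactly.

Treewidth 2.
One optimal decomposition is:
Bags: B1 = {2, 6, 7}  B2 = {2, 6, 9}  B3 = {5, 6, 9}  B4 = {4, 5, 9}  B5 = {3, 4, 5}  B6 = {1, 3, 4}  B7 = {1, 3, 8}  B8 = {1, 8, 10}
Tree: B1–B2, B2–B3, B3–B4, B4–B5, B5–B6, B6–B7, B7–B8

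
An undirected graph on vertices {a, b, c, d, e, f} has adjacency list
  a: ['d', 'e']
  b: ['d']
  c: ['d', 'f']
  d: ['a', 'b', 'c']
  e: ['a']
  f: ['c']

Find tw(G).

1

A width-1 tree decomposition is:
Bags: B1 = {b, d}  B2 = {c, d}  B3 = {a, d}  B4 = {c, f}  B5 = {a, e}
Tree: B1–B2, B2–B3, B2–B4, B3–B5
Every bag has size at most 2, so the width is 2 − 1 = 1 and tw(G) ≤ 1. Since G has at least one edge (e.g. b–d), it is not an edgeless graph, so tw(G) ≥ 1. Therefore the treewidth is 1.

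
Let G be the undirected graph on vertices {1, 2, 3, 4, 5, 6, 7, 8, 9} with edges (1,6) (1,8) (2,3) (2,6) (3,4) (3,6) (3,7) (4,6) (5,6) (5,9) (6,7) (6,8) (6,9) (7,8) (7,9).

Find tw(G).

A width-2 tree decomposition is:
Bags: B1 = {2, 3, 6}  B2 = {3, 6, 7}  B3 = {6, 7, 9}  B4 = {3, 4, 6}  B5 = {5, 6, 9}  B6 = {6, 7, 8}  B7 = {1, 6, 8}
Tree: B1–B2, B2–B3, B1–B4, B3–B5, B3–B6, B6–B7
The largest bag has 3 vertices, giving width 2; this decomposition certifies tw(G) ≤ 2. On the other hand G contains the 3-clique {1, 6, 8}. A clique must lie in a single bag of any decomposition, so no decomposition can have width below 2. Hence tw(G) = 2 exactly.

2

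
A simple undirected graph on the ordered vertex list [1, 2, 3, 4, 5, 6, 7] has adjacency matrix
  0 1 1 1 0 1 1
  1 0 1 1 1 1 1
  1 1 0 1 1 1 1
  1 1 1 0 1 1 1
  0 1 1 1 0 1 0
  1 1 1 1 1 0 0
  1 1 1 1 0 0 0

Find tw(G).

4

A width-4 tree decomposition is:
Bags: B1 = {1, 2, 3, 4, 7}  B2 = {1, 2, 3, 4, 6}  B3 = {2, 3, 4, 5, 6}
Tree: B1–B2, B2–B3
Each bag holds 5 vertices, so the decomposition has width 4, which upper-bounds the treewidth. Conversely, {1, 2, 3, 4, 6} is a clique of size 5, and the vertices of any clique must share a bag in every tree decomposition; so some bag has ≥ 5 vertices and tw(G) ≥ 4. Therefore the treewidth is 4.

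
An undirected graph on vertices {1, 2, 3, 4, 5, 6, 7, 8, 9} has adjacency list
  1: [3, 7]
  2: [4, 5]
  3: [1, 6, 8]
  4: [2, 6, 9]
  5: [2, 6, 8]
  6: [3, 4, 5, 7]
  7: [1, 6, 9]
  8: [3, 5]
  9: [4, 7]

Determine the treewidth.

A width-3 tree decomposition is:
Bags: B1 = {2, 3, 5, 8}  B2 = {2, 3, 5, 6}  B3 = {2, 3, 4, 6}  B4 = {1, 3, 4, 6}  B5 = {1, 4, 6, 7}  B6 = {1, 4, 7, 9}
Tree: B1–B2, B2–B3, B3–B4, B4–B5, B5–B6
The largest bag has 4 vertices, giving width 3; this decomposition certifies tw(G) ≤ 3. For the lower bound: the 4 vertex sets {2,5,8}, {3}, {6}, {1,4,7,9} are disjoint, each induces a connected subgraph, and every pair is joined by at least one edge of G. Contracting each set to a single vertex therefore yields K_{4} as a minor, and since treewidth is minor-monotone, tw(G) ≥ tw(K_{4}) = 3. Therefore the treewidth is 3.

3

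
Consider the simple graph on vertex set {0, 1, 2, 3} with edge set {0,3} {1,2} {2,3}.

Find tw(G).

A width-1 tree decomposition is:
Bags: B1 = {1, 2}  B2 = {2, 3}  B3 = {0, 3}
Tree: B1–B2, B2–B3
The largest bag has 2 vertices, giving width 1; this decomposition certifies tw(G) ≤ 1. G has an edge, so its treewidth is at least 1. The upper and lower bounds meet at 1, so that is the treewidth.

1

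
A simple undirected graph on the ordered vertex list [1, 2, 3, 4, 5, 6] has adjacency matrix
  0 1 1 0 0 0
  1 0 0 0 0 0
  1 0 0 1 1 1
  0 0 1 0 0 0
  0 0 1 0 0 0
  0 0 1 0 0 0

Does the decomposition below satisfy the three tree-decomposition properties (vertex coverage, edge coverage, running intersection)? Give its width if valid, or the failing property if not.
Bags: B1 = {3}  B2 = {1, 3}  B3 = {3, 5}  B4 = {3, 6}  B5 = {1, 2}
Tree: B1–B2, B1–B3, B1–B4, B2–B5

No — vertex 4 appears in no bag.

A tree decomposition must satisfy three properties: every vertex lies in some bag; for every edge, both endpoints lie together in some bag; and for every vertex, the bags containing it form a connected subtree. Here vertex 4 appears in no bag, so the decomposition is invalid.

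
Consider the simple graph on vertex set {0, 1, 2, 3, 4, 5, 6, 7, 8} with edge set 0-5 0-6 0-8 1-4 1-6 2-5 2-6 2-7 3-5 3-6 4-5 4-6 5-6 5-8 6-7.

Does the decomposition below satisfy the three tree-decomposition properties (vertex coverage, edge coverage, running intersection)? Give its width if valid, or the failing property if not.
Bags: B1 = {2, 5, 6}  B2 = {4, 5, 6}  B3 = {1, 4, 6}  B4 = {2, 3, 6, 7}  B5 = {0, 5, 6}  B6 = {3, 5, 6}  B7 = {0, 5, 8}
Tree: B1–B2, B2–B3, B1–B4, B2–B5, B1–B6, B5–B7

No — bags containing vertex 3 are not connected in the tree.

A tree decomposition must satisfy three properties: every vertex lies in some bag; for every edge, both endpoints lie together in some bag; and for every vertex, the bags containing it form a connected subtree. Here bags containing vertex 3 are not connected in the tree, so the decomposition is invalid.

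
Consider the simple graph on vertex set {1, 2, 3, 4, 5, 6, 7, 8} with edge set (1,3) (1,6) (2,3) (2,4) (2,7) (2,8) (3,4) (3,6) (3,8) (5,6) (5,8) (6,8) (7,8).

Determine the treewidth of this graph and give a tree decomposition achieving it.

The largest bag has 3 vertices, giving width 2; this decomposition certifies tw(G) ≤ 2. On the other hand G contains the 3-clique {1, 3, 6}. A clique must lie in a single bag of any decomposition, so no decomposition can have width below 2. The upper and lower bounds meet at 2, so that is the treewidth.

Treewidth 2.
One optimal decomposition is:
Bags: B1 = {3, 6, 8}  B2 = {2, 3, 8}  B3 = {5, 6, 8}  B4 = {2, 3, 4}  B5 = {2, 7, 8}  B6 = {1, 3, 6}
Tree: B1–B2, B1–B3, B2–B4, B2–B5, B1–B6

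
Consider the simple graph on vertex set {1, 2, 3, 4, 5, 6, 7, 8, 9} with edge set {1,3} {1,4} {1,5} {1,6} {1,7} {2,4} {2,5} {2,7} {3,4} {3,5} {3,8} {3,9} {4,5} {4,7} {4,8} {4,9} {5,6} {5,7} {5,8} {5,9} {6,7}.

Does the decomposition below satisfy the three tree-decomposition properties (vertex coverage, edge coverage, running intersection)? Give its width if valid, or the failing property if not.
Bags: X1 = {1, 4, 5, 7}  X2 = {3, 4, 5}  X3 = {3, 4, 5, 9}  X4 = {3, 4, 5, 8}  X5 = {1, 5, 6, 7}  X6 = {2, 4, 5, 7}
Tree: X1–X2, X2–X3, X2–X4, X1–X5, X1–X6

No — edge (1,3) lies in no bag.

A tree decomposition must satisfy three properties: every vertex lies in some bag; for every edge, both endpoints lie together in some bag; and for every vertex, the bags containing it form a connected subtree. Here edge (1,3) lies in no bag, so the decomposition is invalid.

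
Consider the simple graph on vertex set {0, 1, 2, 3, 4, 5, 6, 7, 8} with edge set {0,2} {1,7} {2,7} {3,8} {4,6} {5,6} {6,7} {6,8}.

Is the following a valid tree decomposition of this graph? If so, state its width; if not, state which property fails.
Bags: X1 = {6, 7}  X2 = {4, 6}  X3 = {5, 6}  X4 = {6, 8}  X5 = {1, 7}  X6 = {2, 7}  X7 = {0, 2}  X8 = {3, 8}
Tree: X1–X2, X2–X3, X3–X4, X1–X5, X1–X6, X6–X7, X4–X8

Checking the three conditions: (i) the bags cover all of {0, 1, 2, 3, 4, 5, 6, 7, 8}; (ii) for each edge, some bag contains both endpoints; (iii) the bags containing any fixed vertex form a subtree. All hold, so the decomposition is valid with width 2 − 1 = 1.

Yes; width 1.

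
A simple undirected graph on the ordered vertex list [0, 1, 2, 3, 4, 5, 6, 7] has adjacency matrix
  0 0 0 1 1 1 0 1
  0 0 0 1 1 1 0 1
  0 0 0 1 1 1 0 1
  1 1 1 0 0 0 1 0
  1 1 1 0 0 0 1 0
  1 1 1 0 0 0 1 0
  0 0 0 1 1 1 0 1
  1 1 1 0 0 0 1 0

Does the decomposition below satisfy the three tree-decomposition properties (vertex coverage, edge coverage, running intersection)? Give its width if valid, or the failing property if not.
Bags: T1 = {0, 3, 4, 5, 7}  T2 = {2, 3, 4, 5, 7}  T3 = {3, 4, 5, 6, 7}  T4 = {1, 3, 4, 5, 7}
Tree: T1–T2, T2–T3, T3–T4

Yes; width 4.

Checking the three conditions: (i) the bags cover all of {0, 1, 2, 3, 4, 5, 6, 7}; (ii) for each edge, some bag contains both endpoints; (iii) the bags containing any fixed vertex form a subtree. All hold, so the decomposition is valid with width 5 − 1 = 4.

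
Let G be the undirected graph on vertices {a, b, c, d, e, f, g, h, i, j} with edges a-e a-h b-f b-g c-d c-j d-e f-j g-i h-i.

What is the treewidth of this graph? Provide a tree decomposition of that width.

Treewidth 2.
One such decomposition:
Bags: B1 = {b, f, g}  B2 = {f, g, j}  B3 = {c, g, j}  B4 = {c, d, g}  B5 = {d, e, g}  B6 = {a, e, g}  B7 = {a, g, h}  B8 = {g, h, i}
Tree: B1–B2, B2–B3, B3–B4, B4–B5, B5–B6, B6–B7, B7–B8

The largest bag has 3 vertices, giving width 2; this decomposition certifies tw(G) ≤ 2. Since g–b–f–j–c–d–e–a–h–i–g is a cycle in G, G is not acyclic. Forests are exactly the graphs of treewidth ≤ 1, so tw(G) ≥ 2. Hence tw(G) = 2 exactly.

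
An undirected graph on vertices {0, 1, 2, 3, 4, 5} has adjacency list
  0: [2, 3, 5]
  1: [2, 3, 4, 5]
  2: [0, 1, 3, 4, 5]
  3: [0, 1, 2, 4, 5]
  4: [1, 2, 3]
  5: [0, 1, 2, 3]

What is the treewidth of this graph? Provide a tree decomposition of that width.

The largest bag has 4 vertices, giving width 3; this decomposition certifies tw(G) ≤ 3. Conversely, {0, 2, 3, 5} is a clique of size 4, and the vertices of any clique must share a bag in every tree decomposition; so some bag has ≥ 4 vertices and tw(G) ≥ 3. Therefore the treewidth is 3.

Treewidth 3.
One optimal decomposition is:
Bags: B1 = {1, 2, 3, 5}  B2 = {0, 2, 3, 5}  B3 = {1, 2, 3, 4}
Tree: B1–B2, B1–B3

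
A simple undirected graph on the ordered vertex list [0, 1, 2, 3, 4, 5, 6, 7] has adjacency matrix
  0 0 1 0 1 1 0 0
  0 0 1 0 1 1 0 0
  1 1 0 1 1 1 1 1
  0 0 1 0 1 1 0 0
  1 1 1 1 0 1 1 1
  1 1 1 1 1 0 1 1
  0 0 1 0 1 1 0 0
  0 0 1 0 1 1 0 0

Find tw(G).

3

A width-3 tree decomposition is:
Bags: B1 = {1, 2, 4, 5}  B2 = {2, 3, 4, 5}  B3 = {2, 4, 5, 6}  B4 = {0, 2, 4, 5}  B5 = {2, 4, 5, 7}
Tree: B1–B2, B2–B3, B3–B4, B4–B5
The largest bag has 4 vertices, giving width 3; this decomposition certifies tw(G) ≤ 3. On the other hand G contains the 4-clique {0, 2, 4, 5}. A clique must lie in a single bag of any decomposition, so no decomposition can have width below 3. The upper and lower bounds meet at 3, so that is the treewidth.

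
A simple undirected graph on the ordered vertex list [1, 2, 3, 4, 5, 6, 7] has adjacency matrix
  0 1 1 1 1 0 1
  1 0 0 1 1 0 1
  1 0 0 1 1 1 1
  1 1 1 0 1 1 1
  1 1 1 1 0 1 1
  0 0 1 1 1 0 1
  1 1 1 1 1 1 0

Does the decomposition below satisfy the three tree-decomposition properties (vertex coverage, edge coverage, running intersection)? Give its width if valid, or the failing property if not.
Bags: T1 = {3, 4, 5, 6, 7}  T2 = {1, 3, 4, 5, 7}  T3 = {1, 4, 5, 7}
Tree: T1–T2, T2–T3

No — vertex 2 appears in no bag.

A tree decomposition must satisfy three properties: every vertex lies in some bag; for every edge, both endpoints lie together in some bag; and for every vertex, the bags containing it form a connected subtree. Here vertex 2 appears in no bag, so the decomposition is invalid.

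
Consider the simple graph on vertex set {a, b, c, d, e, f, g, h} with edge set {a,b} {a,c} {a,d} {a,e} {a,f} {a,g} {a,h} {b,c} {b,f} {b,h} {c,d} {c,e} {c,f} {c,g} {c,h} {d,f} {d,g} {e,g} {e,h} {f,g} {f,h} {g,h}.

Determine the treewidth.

4

A width-4 tree decomposition is:
Bags: B1 = {a, c, f, g, h}  B2 = {a, b, c, f, h}  B3 = {a, c, e, g, h}  B4 = {a, c, d, f, g}
Tree: B1–B2, B1–B3, B1–B4
Every bag has size at most 5, so the width is 5 − 1 = 4 and tw(G) ≤ 4. Conversely, {a, c, e, g, h} is a clique of size 5, and the vertices of any clique must share a bag in every tree decomposition; so some bag has ≥ 5 vertices and tw(G) ≥ 4. The upper and lower bounds meet at 4, so that is the treewidth.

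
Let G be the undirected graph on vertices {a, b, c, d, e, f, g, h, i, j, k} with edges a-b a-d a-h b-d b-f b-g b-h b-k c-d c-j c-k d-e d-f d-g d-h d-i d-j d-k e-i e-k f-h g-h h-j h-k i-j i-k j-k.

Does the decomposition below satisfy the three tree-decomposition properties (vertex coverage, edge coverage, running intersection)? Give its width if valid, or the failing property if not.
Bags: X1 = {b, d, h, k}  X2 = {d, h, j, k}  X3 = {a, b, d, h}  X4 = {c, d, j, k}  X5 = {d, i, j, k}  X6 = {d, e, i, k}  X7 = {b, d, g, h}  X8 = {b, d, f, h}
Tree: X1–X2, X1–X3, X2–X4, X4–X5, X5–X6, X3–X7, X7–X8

Yes; width 3.

Checking the three conditions: (i) the bags cover all of {a, b, c, d, e, f, g, h, i, j, k}; (ii) for each edge, some bag contains both endpoints; (iii) the bags containing any fixed vertex form a subtree. All hold, so the decomposition is valid with width 4 − 1 = 3.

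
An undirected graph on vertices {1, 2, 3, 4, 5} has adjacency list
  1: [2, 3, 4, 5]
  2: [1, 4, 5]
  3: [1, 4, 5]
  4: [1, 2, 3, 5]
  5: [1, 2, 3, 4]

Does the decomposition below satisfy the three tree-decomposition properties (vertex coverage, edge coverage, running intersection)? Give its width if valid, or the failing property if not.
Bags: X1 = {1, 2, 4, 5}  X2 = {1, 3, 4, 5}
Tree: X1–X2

Yes; width 3.

Vertex coverage: the bags together contain {1, 2, 3, 4, 5}, the full vertex set. Edge coverage: each edge of G has both endpoints in at least one bag. Running intersection: for every vertex, the bags containing it form a connected subtree. All three properties hold, so this is a valid tree decomposition of width max|bag| − 1 = 3, and hence tw(G) ≤ 3.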